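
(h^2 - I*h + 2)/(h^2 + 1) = (h - 2*I)/(h - I)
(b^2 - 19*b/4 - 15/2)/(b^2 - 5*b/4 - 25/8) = 2*(b - 6)/(2*b - 5)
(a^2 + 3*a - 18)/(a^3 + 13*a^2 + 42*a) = (a - 3)/(a*(a + 7))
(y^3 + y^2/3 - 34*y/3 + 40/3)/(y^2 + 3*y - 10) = (3*y^2 + 7*y - 20)/(3*(y + 5))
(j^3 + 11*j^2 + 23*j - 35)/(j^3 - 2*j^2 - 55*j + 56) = (j + 5)/(j - 8)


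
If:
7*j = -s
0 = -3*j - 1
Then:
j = -1/3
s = 7/3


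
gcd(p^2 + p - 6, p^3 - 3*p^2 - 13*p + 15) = p + 3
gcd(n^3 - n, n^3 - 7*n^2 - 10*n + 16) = n - 1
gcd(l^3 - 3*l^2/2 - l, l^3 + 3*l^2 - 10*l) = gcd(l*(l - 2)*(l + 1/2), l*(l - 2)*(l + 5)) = l^2 - 2*l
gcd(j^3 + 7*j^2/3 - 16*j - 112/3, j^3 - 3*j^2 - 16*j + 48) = j^2 - 16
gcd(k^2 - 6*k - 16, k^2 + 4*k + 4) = k + 2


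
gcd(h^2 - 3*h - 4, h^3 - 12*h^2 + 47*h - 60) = h - 4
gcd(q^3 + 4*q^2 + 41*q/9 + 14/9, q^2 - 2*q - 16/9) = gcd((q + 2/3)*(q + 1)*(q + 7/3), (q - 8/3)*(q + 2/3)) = q + 2/3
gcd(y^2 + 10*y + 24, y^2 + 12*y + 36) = y + 6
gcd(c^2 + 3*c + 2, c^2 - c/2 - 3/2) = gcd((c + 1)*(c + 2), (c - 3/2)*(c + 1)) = c + 1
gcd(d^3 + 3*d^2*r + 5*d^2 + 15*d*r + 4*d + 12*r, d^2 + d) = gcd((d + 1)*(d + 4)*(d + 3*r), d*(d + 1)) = d + 1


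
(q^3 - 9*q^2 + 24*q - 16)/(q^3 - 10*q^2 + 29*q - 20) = (q - 4)/(q - 5)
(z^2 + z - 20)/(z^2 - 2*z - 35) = (z - 4)/(z - 7)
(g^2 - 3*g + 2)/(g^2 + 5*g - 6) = (g - 2)/(g + 6)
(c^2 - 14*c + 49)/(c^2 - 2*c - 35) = (c - 7)/(c + 5)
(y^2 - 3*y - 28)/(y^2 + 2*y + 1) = (y^2 - 3*y - 28)/(y^2 + 2*y + 1)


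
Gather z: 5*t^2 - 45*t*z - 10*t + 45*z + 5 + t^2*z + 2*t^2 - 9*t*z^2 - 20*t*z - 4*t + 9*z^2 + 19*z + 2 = 7*t^2 - 14*t + z^2*(9 - 9*t) + z*(t^2 - 65*t + 64) + 7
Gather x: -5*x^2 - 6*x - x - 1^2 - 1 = -5*x^2 - 7*x - 2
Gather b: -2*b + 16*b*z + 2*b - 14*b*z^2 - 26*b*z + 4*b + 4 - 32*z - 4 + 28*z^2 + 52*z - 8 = b*(-14*z^2 - 10*z + 4) + 28*z^2 + 20*z - 8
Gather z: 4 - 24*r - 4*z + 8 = -24*r - 4*z + 12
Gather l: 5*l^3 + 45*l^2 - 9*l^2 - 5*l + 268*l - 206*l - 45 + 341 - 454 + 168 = 5*l^3 + 36*l^2 + 57*l + 10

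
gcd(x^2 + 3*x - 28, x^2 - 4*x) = x - 4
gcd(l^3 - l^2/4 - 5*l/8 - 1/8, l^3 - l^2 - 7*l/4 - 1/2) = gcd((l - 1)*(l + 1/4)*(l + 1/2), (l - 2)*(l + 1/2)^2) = l + 1/2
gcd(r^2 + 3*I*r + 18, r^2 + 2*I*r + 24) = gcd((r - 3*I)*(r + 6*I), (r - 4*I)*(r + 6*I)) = r + 6*I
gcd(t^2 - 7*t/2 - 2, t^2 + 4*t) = 1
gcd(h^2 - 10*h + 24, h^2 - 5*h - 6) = h - 6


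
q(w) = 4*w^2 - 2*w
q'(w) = 8*w - 2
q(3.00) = 30.00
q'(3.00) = 22.00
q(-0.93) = 5.32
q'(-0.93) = -9.44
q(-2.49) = 29.78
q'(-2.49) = -21.92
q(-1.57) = 13.00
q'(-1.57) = -14.56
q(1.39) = 4.95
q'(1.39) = 9.12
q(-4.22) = 79.67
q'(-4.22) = -35.76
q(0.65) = 0.39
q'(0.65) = 3.20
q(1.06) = 2.37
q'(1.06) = 6.48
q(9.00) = 306.00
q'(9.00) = 70.00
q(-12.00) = 600.00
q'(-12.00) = -98.00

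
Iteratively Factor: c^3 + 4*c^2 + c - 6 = (c + 2)*(c^2 + 2*c - 3) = (c - 1)*(c + 2)*(c + 3)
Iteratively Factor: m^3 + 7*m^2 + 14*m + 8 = (m + 1)*(m^2 + 6*m + 8) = (m + 1)*(m + 4)*(m + 2)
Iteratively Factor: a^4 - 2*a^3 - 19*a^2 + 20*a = (a - 5)*(a^3 + 3*a^2 - 4*a) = a*(a - 5)*(a^2 + 3*a - 4) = a*(a - 5)*(a - 1)*(a + 4)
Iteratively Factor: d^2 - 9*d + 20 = (d - 4)*(d - 5)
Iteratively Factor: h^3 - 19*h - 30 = (h - 5)*(h^2 + 5*h + 6) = (h - 5)*(h + 3)*(h + 2)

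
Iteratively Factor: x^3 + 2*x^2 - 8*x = (x - 2)*(x^2 + 4*x) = x*(x - 2)*(x + 4)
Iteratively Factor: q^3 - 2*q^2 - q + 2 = (q + 1)*(q^2 - 3*q + 2) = (q - 2)*(q + 1)*(q - 1)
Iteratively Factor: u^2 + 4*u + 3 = (u + 3)*(u + 1)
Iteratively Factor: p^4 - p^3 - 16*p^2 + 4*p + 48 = (p - 2)*(p^3 + p^2 - 14*p - 24) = (p - 4)*(p - 2)*(p^2 + 5*p + 6) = (p - 4)*(p - 2)*(p + 2)*(p + 3)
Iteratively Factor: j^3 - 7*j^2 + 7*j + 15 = (j - 3)*(j^2 - 4*j - 5) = (j - 3)*(j + 1)*(j - 5)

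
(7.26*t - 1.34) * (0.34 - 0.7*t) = -5.082*t^2 + 3.4064*t - 0.4556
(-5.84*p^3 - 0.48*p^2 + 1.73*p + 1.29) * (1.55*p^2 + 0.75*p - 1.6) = -9.052*p^5 - 5.124*p^4 + 11.6655*p^3 + 4.065*p^2 - 1.8005*p - 2.064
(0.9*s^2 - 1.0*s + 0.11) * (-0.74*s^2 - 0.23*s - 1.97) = -0.666*s^4 + 0.533*s^3 - 1.6244*s^2 + 1.9447*s - 0.2167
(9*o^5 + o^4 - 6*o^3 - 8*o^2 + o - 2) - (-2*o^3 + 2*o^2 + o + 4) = 9*o^5 + o^4 - 4*o^3 - 10*o^2 - 6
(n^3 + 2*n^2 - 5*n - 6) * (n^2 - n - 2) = n^5 + n^4 - 9*n^3 - 5*n^2 + 16*n + 12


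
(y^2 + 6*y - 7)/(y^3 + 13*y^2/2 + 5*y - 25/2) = 2*(y + 7)/(2*y^2 + 15*y + 25)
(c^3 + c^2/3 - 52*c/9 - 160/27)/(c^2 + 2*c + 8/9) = (9*c^2 - 9*c - 40)/(3*(3*c + 2))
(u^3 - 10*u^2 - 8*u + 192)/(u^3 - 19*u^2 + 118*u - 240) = (u + 4)/(u - 5)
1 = 1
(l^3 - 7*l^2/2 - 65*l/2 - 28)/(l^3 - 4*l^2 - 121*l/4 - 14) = 2*(l + 1)/(2*l + 1)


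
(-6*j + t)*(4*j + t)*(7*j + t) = -168*j^3 - 38*j^2*t + 5*j*t^2 + t^3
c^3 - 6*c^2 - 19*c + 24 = (c - 8)*(c - 1)*(c + 3)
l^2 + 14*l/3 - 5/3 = (l - 1/3)*(l + 5)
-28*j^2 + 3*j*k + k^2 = (-4*j + k)*(7*j + k)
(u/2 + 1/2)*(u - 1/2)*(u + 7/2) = u^3/2 + 2*u^2 + 5*u/8 - 7/8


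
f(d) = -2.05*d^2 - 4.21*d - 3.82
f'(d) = -4.1*d - 4.21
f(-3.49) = -14.10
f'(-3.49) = 10.10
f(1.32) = -12.95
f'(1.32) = -9.62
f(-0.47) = -2.29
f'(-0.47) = -2.28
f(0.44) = -6.07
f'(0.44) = -6.01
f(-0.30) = -2.74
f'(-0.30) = -2.98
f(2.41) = -25.87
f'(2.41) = -14.09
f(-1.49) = -2.10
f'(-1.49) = 1.90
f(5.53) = -89.79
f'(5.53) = -26.88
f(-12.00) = -248.50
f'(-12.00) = 44.99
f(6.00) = -102.88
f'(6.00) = -28.81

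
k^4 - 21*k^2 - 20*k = k*(k - 5)*(k + 1)*(k + 4)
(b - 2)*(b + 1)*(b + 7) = b^3 + 6*b^2 - 9*b - 14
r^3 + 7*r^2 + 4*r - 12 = (r - 1)*(r + 2)*(r + 6)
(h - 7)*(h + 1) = h^2 - 6*h - 7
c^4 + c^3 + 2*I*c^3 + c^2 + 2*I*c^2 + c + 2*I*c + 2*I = (c + 1)*(c - I)*(c + I)*(c + 2*I)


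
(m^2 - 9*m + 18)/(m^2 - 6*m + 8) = (m^2 - 9*m + 18)/(m^2 - 6*m + 8)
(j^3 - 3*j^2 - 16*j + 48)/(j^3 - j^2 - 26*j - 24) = (j^2 - 7*j + 12)/(j^2 - 5*j - 6)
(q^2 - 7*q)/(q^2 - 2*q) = (q - 7)/(q - 2)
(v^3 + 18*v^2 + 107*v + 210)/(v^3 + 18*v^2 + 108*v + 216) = (v^2 + 12*v + 35)/(v^2 + 12*v + 36)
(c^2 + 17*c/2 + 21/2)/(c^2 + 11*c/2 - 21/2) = (2*c + 3)/(2*c - 3)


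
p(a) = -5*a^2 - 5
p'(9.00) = -90.00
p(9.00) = -410.00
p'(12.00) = -120.00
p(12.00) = -725.00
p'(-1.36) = 13.60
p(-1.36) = -14.25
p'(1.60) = -16.00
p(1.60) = -17.80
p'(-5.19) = 51.90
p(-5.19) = -139.68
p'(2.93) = -29.30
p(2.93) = -47.92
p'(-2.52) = 25.20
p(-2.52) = -36.75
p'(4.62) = -46.20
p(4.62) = -111.72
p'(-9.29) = 92.90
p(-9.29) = -436.52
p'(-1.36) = 13.60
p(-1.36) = -14.25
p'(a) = -10*a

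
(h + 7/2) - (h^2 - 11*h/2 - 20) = -h^2 + 13*h/2 + 47/2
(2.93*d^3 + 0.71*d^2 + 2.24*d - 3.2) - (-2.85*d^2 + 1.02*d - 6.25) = 2.93*d^3 + 3.56*d^2 + 1.22*d + 3.05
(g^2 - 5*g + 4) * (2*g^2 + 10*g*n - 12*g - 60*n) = 2*g^4 + 10*g^3*n - 22*g^3 - 110*g^2*n + 68*g^2 + 340*g*n - 48*g - 240*n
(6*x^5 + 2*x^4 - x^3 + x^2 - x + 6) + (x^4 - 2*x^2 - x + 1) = 6*x^5 + 3*x^4 - x^3 - x^2 - 2*x + 7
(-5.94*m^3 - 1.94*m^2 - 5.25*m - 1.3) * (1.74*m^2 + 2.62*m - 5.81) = -10.3356*m^5 - 18.9384*m^4 + 20.2936*m^3 - 4.7456*m^2 + 27.0965*m + 7.553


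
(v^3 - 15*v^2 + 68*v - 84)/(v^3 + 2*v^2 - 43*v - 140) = (v^2 - 8*v + 12)/(v^2 + 9*v + 20)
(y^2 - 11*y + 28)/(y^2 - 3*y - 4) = (y - 7)/(y + 1)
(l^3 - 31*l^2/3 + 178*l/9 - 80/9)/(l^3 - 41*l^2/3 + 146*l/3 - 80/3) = (l - 5/3)/(l - 5)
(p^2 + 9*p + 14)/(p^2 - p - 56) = (p + 2)/(p - 8)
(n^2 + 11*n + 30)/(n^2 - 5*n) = (n^2 + 11*n + 30)/(n*(n - 5))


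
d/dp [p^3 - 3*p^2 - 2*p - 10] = 3*p^2 - 6*p - 2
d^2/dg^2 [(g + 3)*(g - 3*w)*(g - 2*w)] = 6*g - 10*w + 6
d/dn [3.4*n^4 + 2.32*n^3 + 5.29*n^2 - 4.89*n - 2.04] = 13.6*n^3 + 6.96*n^2 + 10.58*n - 4.89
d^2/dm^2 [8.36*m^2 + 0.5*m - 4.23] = 16.7200000000000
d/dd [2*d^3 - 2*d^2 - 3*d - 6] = 6*d^2 - 4*d - 3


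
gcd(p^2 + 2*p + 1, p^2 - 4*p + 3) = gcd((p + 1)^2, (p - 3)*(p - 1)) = 1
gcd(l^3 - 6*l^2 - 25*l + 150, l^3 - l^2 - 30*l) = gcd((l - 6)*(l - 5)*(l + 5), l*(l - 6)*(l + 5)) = l^2 - l - 30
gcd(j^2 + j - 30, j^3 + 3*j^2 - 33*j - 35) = j - 5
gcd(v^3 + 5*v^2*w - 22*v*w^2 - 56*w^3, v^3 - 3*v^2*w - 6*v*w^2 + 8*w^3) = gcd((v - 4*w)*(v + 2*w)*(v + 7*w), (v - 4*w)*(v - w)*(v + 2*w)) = v^2 - 2*v*w - 8*w^2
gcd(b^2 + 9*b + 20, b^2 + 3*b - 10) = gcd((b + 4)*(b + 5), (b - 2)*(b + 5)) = b + 5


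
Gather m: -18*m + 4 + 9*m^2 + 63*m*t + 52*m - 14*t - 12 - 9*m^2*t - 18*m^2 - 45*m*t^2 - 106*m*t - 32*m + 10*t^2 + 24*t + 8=m^2*(-9*t - 9) + m*(-45*t^2 - 43*t + 2) + 10*t^2 + 10*t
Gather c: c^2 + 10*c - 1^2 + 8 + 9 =c^2 + 10*c + 16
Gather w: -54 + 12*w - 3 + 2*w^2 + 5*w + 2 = 2*w^2 + 17*w - 55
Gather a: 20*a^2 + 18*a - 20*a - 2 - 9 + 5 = 20*a^2 - 2*a - 6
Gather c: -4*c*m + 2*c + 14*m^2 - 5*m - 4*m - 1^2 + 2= c*(2 - 4*m) + 14*m^2 - 9*m + 1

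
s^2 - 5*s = s*(s - 5)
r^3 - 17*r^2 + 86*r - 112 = (r - 8)*(r - 7)*(r - 2)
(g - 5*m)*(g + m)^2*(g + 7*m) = g^4 + 4*g^3*m - 30*g^2*m^2 - 68*g*m^3 - 35*m^4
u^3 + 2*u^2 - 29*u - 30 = (u - 5)*(u + 1)*(u + 6)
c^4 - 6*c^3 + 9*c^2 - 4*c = c*(c - 4)*(c - 1)^2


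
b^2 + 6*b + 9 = (b + 3)^2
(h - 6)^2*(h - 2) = h^3 - 14*h^2 + 60*h - 72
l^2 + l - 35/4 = (l - 5/2)*(l + 7/2)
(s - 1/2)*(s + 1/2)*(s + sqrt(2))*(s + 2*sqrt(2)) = s^4 + 3*sqrt(2)*s^3 + 15*s^2/4 - 3*sqrt(2)*s/4 - 1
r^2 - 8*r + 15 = (r - 5)*(r - 3)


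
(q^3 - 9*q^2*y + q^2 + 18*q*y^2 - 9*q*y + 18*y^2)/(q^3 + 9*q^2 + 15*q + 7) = (q^2 - 9*q*y + 18*y^2)/(q^2 + 8*q + 7)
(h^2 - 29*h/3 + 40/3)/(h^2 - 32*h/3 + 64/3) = (3*h - 5)/(3*h - 8)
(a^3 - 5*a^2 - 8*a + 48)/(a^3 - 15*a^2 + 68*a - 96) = (a^2 - a - 12)/(a^2 - 11*a + 24)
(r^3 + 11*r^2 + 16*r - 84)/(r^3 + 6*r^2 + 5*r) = (r^3 + 11*r^2 + 16*r - 84)/(r*(r^2 + 6*r + 5))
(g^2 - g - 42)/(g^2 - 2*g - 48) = (g - 7)/(g - 8)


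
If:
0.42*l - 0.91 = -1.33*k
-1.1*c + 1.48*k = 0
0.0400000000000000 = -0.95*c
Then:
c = -0.04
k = -0.03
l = 2.27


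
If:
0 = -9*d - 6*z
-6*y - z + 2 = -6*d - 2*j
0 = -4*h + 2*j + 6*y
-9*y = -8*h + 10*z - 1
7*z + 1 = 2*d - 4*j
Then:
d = -6/275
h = 31/220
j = -7/22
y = 1/5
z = 9/275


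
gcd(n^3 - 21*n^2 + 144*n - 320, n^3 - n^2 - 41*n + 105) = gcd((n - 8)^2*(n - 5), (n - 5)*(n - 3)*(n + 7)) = n - 5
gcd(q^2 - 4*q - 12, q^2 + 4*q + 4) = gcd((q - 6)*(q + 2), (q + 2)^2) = q + 2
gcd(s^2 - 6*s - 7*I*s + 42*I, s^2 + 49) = s - 7*I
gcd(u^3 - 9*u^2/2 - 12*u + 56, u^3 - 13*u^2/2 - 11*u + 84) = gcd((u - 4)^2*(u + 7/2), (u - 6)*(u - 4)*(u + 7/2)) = u^2 - u/2 - 14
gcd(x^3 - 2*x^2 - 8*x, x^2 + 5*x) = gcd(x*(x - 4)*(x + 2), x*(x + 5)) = x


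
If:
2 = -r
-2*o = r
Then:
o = 1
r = -2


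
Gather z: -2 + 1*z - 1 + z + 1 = 2*z - 2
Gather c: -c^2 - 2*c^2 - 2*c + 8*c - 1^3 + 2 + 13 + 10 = -3*c^2 + 6*c + 24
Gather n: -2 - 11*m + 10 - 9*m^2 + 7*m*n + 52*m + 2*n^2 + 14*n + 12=-9*m^2 + 41*m + 2*n^2 + n*(7*m + 14) + 20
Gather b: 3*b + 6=3*b + 6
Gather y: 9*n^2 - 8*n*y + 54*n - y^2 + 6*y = 9*n^2 + 54*n - y^2 + y*(6 - 8*n)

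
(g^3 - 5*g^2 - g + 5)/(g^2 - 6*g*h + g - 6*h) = (g^2 - 6*g + 5)/(g - 6*h)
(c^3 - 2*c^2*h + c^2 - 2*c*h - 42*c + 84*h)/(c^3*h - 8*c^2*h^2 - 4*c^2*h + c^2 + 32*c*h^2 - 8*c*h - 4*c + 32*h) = (c^3 - 2*c^2*h + c^2 - 2*c*h - 42*c + 84*h)/(c^3*h - 8*c^2*h^2 - 4*c^2*h + c^2 + 32*c*h^2 - 8*c*h - 4*c + 32*h)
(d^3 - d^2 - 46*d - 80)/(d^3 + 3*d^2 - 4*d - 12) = (d^2 - 3*d - 40)/(d^2 + d - 6)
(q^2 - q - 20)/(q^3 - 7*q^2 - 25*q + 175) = (q + 4)/(q^2 - 2*q - 35)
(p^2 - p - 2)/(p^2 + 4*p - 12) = (p + 1)/(p + 6)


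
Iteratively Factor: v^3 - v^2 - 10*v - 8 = (v - 4)*(v^2 + 3*v + 2) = (v - 4)*(v + 1)*(v + 2)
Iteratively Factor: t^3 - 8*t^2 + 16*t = (t - 4)*(t^2 - 4*t) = t*(t - 4)*(t - 4)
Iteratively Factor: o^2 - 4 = (o - 2)*(o + 2)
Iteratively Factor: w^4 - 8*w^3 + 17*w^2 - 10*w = (w - 1)*(w^3 - 7*w^2 + 10*w) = (w - 2)*(w - 1)*(w^2 - 5*w) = (w - 5)*(w - 2)*(w - 1)*(w)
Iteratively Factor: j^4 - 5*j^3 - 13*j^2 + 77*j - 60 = (j - 5)*(j^3 - 13*j + 12) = (j - 5)*(j + 4)*(j^2 - 4*j + 3) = (j - 5)*(j - 1)*(j + 4)*(j - 3)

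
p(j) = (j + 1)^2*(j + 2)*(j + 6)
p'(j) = (j + 1)^2*(j + 2) + (j + 1)^2*(j + 6) + (j + 2)*(j + 6)*(2*j + 2)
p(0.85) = 66.82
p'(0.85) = 105.43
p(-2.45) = -3.36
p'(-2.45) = 11.15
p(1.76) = 222.26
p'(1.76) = 248.82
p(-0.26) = 5.47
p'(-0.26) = 18.88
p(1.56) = 176.38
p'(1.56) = 210.67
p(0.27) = 22.96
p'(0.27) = 49.93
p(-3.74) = -29.52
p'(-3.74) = 25.45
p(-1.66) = 0.64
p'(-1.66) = 0.09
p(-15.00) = 22932.00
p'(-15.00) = -7588.00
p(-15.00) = 22932.00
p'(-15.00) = -7588.00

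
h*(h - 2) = h^2 - 2*h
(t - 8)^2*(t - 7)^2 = t^4 - 30*t^3 + 337*t^2 - 1680*t + 3136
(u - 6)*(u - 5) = u^2 - 11*u + 30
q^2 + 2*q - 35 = (q - 5)*(q + 7)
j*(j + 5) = j^2 + 5*j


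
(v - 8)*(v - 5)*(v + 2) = v^3 - 11*v^2 + 14*v + 80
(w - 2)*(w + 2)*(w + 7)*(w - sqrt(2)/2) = w^4 - sqrt(2)*w^3/2 + 7*w^3 - 7*sqrt(2)*w^2/2 - 4*w^2 - 28*w + 2*sqrt(2)*w + 14*sqrt(2)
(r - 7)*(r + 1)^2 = r^3 - 5*r^2 - 13*r - 7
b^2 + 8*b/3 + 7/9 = (b + 1/3)*(b + 7/3)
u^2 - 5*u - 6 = (u - 6)*(u + 1)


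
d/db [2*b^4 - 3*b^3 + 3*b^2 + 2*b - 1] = 8*b^3 - 9*b^2 + 6*b + 2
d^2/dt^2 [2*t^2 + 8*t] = 4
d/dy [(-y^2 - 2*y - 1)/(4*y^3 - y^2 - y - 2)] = (2*(y + 1)*(-4*y^3 + y^2 + y + 2) - (-12*y^2 + 2*y + 1)*(y^2 + 2*y + 1))/(-4*y^3 + y^2 + y + 2)^2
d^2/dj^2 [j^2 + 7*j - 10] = 2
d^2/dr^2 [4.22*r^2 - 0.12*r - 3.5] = 8.44000000000000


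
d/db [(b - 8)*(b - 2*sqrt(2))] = 2*b - 8 - 2*sqrt(2)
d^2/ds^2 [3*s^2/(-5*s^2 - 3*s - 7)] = 6*(15*s^3 + 105*s^2 - 49)/(125*s^6 + 225*s^5 + 660*s^4 + 657*s^3 + 924*s^2 + 441*s + 343)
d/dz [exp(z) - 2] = exp(z)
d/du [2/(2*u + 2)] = -1/(u + 1)^2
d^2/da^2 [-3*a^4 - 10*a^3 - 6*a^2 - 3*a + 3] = -36*a^2 - 60*a - 12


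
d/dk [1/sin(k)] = -cos(k)/sin(k)^2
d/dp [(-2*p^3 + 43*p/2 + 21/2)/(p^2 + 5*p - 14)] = (-4*p^4 - 40*p^3 + 125*p^2 - 42*p - 707)/(2*(p^4 + 10*p^3 - 3*p^2 - 140*p + 196))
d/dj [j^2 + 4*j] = 2*j + 4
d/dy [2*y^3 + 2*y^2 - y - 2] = 6*y^2 + 4*y - 1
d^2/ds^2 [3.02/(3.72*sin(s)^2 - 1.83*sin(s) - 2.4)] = (167.167872*sin(s)^4 - 61.676856*sin(s)^3 - 132.78789*sin(s)^2 + 110.089872*sin(s) - 74.152476)/(-3.72*sin(s)^2 + 1.83*sin(s) + 2.4)^3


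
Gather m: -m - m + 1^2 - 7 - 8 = -2*m - 14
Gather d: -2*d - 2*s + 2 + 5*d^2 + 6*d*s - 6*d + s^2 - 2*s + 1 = 5*d^2 + d*(6*s - 8) + s^2 - 4*s + 3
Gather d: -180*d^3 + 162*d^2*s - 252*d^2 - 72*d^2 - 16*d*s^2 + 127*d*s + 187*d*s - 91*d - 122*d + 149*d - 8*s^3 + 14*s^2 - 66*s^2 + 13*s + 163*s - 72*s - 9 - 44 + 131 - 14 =-180*d^3 + d^2*(162*s - 324) + d*(-16*s^2 + 314*s - 64) - 8*s^3 - 52*s^2 + 104*s + 64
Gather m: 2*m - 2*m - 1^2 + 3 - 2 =0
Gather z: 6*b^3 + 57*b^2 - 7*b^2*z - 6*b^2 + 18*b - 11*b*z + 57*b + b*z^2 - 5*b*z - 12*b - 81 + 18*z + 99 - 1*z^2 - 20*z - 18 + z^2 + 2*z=6*b^3 + 51*b^2 + b*z^2 + 63*b + z*(-7*b^2 - 16*b)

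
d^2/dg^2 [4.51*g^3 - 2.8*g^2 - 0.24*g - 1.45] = 27.06*g - 5.6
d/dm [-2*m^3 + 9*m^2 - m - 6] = -6*m^2 + 18*m - 1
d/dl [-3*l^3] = -9*l^2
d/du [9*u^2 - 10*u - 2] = 18*u - 10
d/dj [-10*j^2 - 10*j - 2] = -20*j - 10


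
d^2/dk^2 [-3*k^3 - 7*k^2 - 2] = -18*k - 14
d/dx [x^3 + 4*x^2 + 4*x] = 3*x^2 + 8*x + 4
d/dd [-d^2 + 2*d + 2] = 2 - 2*d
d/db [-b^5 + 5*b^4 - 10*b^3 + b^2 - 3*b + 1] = -5*b^4 + 20*b^3 - 30*b^2 + 2*b - 3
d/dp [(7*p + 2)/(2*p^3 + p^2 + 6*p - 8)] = (14*p^3 + 7*p^2 + 42*p - 2*(7*p + 2)*(3*p^2 + p + 3) - 56)/(2*p^3 + p^2 + 6*p - 8)^2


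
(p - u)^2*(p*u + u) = p^3*u - 2*p^2*u^2 + p^2*u + p*u^3 - 2*p*u^2 + u^3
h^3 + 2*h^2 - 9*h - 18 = (h - 3)*(h + 2)*(h + 3)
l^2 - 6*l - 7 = (l - 7)*(l + 1)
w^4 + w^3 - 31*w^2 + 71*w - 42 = (w - 3)*(w - 2)*(w - 1)*(w + 7)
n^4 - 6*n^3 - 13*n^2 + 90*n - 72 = (n - 6)*(n - 3)*(n - 1)*(n + 4)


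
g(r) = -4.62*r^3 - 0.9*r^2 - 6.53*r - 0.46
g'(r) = -13.86*r^2 - 1.8*r - 6.53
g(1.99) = -53.43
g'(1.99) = -65.00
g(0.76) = -7.97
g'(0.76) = -15.90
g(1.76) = -39.93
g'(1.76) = -52.63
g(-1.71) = 31.18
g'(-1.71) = -43.98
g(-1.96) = 43.67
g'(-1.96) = -56.25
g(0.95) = -11.44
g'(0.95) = -20.75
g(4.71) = -533.91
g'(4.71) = -322.48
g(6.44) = -1313.80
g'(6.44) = -592.95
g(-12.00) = 7931.66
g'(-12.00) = -1980.77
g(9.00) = -3500.11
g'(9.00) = -1145.39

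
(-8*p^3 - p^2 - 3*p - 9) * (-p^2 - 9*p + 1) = 8*p^5 + 73*p^4 + 4*p^3 + 35*p^2 + 78*p - 9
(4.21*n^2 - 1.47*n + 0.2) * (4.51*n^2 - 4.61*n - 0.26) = 18.9871*n^4 - 26.0378*n^3 + 6.5841*n^2 - 0.5398*n - 0.052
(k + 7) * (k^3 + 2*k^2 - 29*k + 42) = k^4 + 9*k^3 - 15*k^2 - 161*k + 294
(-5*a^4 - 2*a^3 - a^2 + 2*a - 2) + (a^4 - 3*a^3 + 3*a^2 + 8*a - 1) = -4*a^4 - 5*a^3 + 2*a^2 + 10*a - 3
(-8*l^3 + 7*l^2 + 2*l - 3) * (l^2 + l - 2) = -8*l^5 - l^4 + 25*l^3 - 15*l^2 - 7*l + 6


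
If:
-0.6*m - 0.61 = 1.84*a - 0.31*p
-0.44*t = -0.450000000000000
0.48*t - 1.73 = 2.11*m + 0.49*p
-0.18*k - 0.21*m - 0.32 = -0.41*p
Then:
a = 0.244204615701628*p - 0.140028192495738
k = 2.54870984728805*p - 1.09265642204031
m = -0.232227488151659*p - 0.587246876346402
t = 1.02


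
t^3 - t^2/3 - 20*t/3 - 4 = (t - 3)*(t + 2/3)*(t + 2)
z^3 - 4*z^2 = z^2*(z - 4)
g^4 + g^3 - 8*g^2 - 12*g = g*(g - 3)*(g + 2)^2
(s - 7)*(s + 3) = s^2 - 4*s - 21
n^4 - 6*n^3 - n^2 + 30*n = n*(n - 5)*(n - 3)*(n + 2)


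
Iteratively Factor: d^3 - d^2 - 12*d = (d + 3)*(d^2 - 4*d) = d*(d + 3)*(d - 4)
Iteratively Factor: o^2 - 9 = (o + 3)*(o - 3)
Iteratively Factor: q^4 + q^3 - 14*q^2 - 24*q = (q - 4)*(q^3 + 5*q^2 + 6*q) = (q - 4)*(q + 2)*(q^2 + 3*q) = q*(q - 4)*(q + 2)*(q + 3)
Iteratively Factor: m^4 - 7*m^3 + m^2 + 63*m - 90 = (m - 3)*(m^3 - 4*m^2 - 11*m + 30) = (m - 3)*(m + 3)*(m^2 - 7*m + 10) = (m - 3)*(m - 2)*(m + 3)*(m - 5)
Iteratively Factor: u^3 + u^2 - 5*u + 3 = (u - 1)*(u^2 + 2*u - 3) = (u - 1)*(u + 3)*(u - 1)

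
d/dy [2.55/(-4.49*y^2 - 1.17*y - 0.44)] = (22.899*y + 2.9835)/(4.49*y^2 + 1.17*y + 0.44)^2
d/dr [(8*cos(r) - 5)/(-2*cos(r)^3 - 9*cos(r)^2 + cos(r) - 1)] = 4*(66*cos(r) - 21*cos(2*r) - 8*cos(3*r) - 18)*sin(r)/(cos(r) + 9*cos(2*r) + cos(3*r) + 11)^2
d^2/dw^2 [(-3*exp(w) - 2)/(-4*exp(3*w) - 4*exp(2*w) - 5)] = (192*exp(6*w) + 432*exp(5*w) + 400*exp(4*w) - 652*exp(3*w) - 720*exp(2*w) - 160*exp(w) + 75)*exp(w)/(64*exp(9*w) + 192*exp(8*w) + 192*exp(7*w) + 304*exp(6*w) + 480*exp(5*w) + 240*exp(4*w) + 300*exp(3*w) + 300*exp(2*w) + 125)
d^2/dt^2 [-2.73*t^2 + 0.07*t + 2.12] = -5.46000000000000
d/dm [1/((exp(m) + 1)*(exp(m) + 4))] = (-2*exp(m) - 5)*exp(m)/(exp(4*m) + 10*exp(3*m) + 33*exp(2*m) + 40*exp(m) + 16)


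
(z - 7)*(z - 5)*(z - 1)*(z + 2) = z^4 - 11*z^3 + 21*z^2 + 59*z - 70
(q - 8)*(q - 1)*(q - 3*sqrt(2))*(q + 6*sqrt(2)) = q^4 - 9*q^3 + 3*sqrt(2)*q^3 - 27*sqrt(2)*q^2 - 28*q^2 + 24*sqrt(2)*q + 324*q - 288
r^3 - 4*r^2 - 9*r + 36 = (r - 4)*(r - 3)*(r + 3)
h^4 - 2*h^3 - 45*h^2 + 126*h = h*(h - 6)*(h - 3)*(h + 7)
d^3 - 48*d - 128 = (d - 8)*(d + 4)^2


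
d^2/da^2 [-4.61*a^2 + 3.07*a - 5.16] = -9.22000000000000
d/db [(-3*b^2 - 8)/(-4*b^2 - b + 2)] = (3*b^2 - 76*b - 8)/(16*b^4 + 8*b^3 - 15*b^2 - 4*b + 4)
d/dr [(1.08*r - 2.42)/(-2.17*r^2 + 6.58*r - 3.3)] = (2.3436*r^2 - 10.5028*r + 12.3596)/(4.7089*r^4 - 28.5572*r^3 + 57.6184*r^2 - 43.428*r + 10.89)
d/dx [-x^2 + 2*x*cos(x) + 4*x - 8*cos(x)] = -2*x*sin(x) - 2*x + 8*sin(x) + 2*cos(x) + 4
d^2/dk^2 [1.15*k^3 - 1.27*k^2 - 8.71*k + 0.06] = 6.9*k - 2.54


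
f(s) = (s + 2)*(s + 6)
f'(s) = 2*s + 8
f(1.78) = 29.41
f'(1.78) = 11.56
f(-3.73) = -3.93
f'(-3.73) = 0.54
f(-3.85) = -3.98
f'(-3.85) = 0.30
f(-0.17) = 10.67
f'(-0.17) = 7.66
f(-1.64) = 1.57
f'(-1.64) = 4.72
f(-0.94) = 5.36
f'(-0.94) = 6.12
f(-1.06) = 4.64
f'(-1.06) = 5.88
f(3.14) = 46.98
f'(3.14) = 14.28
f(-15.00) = 117.00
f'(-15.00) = -22.00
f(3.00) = 45.00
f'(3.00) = 14.00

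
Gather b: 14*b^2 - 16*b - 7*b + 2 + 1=14*b^2 - 23*b + 3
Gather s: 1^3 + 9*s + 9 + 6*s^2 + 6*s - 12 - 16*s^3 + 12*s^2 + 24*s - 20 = -16*s^3 + 18*s^2 + 39*s - 22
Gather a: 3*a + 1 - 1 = 3*a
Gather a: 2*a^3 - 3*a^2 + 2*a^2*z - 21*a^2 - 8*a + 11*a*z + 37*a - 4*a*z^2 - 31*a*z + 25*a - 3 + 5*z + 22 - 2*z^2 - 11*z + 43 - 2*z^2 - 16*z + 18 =2*a^3 + a^2*(2*z - 24) + a*(-4*z^2 - 20*z + 54) - 4*z^2 - 22*z + 80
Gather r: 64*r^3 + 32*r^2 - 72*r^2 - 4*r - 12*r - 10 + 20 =64*r^3 - 40*r^2 - 16*r + 10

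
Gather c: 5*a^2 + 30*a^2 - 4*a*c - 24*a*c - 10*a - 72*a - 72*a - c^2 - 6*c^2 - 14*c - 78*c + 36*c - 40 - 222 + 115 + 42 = 35*a^2 - 154*a - 7*c^2 + c*(-28*a - 56) - 105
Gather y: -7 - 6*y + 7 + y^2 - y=y^2 - 7*y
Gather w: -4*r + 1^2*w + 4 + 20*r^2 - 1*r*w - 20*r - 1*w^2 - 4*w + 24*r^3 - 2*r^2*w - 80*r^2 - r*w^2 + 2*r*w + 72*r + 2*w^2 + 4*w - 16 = 24*r^3 - 60*r^2 + 48*r + w^2*(1 - r) + w*(-2*r^2 + r + 1) - 12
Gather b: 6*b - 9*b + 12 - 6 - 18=-3*b - 12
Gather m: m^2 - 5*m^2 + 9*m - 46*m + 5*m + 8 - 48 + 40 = -4*m^2 - 32*m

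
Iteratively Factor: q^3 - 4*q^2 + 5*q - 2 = (q - 2)*(q^2 - 2*q + 1) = (q - 2)*(q - 1)*(q - 1)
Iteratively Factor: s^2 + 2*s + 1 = (s + 1)*(s + 1)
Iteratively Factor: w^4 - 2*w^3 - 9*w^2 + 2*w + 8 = (w - 4)*(w^3 + 2*w^2 - w - 2) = (w - 4)*(w - 1)*(w^2 + 3*w + 2) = (w - 4)*(w - 1)*(w + 1)*(w + 2)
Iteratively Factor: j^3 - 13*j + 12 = (j - 1)*(j^2 + j - 12) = (j - 3)*(j - 1)*(j + 4)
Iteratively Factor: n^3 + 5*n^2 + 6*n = (n)*(n^2 + 5*n + 6) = n*(n + 3)*(n + 2)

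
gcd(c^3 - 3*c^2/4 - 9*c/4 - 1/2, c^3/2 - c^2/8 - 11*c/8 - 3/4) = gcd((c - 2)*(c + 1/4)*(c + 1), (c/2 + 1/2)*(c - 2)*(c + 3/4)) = c^2 - c - 2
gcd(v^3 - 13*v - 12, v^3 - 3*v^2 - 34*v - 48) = v + 3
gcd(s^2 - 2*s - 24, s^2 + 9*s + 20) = s + 4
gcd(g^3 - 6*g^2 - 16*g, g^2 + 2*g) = g^2 + 2*g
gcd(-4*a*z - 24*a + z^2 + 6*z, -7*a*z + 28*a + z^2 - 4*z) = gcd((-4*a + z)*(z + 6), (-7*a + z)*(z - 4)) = 1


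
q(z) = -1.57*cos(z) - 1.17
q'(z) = 1.57*sin(z)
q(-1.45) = -1.36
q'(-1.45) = -1.56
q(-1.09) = -1.90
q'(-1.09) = -1.39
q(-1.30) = -1.59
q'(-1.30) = -1.51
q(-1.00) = -2.02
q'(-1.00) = -1.32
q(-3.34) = 0.37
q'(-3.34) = 0.31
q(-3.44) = 0.33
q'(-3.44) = 0.46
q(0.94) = -2.10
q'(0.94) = 1.27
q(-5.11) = -1.78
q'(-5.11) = 1.45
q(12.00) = -2.49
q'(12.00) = -0.84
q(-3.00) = 0.38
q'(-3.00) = -0.22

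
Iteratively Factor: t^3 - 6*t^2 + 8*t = (t - 4)*(t^2 - 2*t) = (t - 4)*(t - 2)*(t)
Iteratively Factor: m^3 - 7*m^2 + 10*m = (m)*(m^2 - 7*m + 10) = m*(m - 2)*(m - 5)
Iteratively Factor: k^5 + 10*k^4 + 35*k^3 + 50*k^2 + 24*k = (k)*(k^4 + 10*k^3 + 35*k^2 + 50*k + 24) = k*(k + 1)*(k^3 + 9*k^2 + 26*k + 24) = k*(k + 1)*(k + 2)*(k^2 + 7*k + 12) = k*(k + 1)*(k + 2)*(k + 4)*(k + 3)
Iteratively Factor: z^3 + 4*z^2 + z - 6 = (z + 3)*(z^2 + z - 2) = (z + 2)*(z + 3)*(z - 1)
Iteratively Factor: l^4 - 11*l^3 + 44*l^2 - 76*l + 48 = (l - 2)*(l^3 - 9*l^2 + 26*l - 24) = (l - 2)^2*(l^2 - 7*l + 12) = (l - 4)*(l - 2)^2*(l - 3)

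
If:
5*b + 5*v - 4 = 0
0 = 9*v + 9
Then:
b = 9/5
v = -1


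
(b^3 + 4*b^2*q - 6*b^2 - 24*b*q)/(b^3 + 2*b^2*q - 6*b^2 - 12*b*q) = (b + 4*q)/(b + 2*q)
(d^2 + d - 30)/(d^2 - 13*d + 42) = (d^2 + d - 30)/(d^2 - 13*d + 42)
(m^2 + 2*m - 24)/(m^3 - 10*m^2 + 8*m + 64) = (m + 6)/(m^2 - 6*m - 16)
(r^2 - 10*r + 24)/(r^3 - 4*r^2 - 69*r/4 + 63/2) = 4*(r - 4)/(4*r^2 + 8*r - 21)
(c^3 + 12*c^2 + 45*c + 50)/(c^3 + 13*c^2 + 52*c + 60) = (c + 5)/(c + 6)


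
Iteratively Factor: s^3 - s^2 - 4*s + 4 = (s + 2)*(s^2 - 3*s + 2) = (s - 1)*(s + 2)*(s - 2)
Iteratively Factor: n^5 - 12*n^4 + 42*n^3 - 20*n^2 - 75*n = (n + 1)*(n^4 - 13*n^3 + 55*n^2 - 75*n) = n*(n + 1)*(n^3 - 13*n^2 + 55*n - 75) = n*(n - 5)*(n + 1)*(n^2 - 8*n + 15) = n*(n - 5)*(n - 3)*(n + 1)*(n - 5)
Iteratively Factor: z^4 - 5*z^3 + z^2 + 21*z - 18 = (z - 3)*(z^3 - 2*z^2 - 5*z + 6) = (z - 3)*(z - 1)*(z^2 - z - 6) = (z - 3)*(z - 1)*(z + 2)*(z - 3)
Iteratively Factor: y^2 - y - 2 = (y + 1)*(y - 2)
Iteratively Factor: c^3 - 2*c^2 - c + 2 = (c - 2)*(c^2 - 1) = (c - 2)*(c - 1)*(c + 1)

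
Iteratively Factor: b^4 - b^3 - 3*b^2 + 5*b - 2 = (b + 2)*(b^3 - 3*b^2 + 3*b - 1) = (b - 1)*(b + 2)*(b^2 - 2*b + 1) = (b - 1)^2*(b + 2)*(b - 1)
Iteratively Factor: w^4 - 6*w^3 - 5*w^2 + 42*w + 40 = (w - 5)*(w^3 - w^2 - 10*w - 8) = (w - 5)*(w + 2)*(w^2 - 3*w - 4) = (w - 5)*(w - 4)*(w + 2)*(w + 1)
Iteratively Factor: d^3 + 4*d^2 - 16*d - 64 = (d + 4)*(d^2 - 16) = (d - 4)*(d + 4)*(d + 4)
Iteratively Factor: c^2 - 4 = (c - 2)*(c + 2)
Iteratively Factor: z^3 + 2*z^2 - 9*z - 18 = (z + 2)*(z^2 - 9) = (z - 3)*(z + 2)*(z + 3)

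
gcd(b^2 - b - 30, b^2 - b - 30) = b^2 - b - 30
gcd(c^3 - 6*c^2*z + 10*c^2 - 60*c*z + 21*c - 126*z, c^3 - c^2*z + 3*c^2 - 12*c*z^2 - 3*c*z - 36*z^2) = c + 3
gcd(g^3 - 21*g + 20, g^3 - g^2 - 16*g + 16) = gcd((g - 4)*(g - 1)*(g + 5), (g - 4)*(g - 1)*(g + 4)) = g^2 - 5*g + 4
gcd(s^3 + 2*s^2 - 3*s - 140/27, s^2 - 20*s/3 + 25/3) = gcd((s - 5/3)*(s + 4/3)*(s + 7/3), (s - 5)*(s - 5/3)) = s - 5/3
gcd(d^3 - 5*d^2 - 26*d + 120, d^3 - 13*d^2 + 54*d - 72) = d^2 - 10*d + 24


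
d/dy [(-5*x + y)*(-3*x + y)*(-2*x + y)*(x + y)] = x^3 + 42*x^2*y - 27*x*y^2 + 4*y^3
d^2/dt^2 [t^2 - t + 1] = 2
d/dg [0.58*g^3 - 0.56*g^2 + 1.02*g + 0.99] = 1.74*g^2 - 1.12*g + 1.02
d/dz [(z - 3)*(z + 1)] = 2*z - 2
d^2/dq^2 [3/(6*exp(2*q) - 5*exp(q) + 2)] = 3*((5 - 24*exp(q))*(6*exp(2*q) - 5*exp(q) + 2) + 2*(12*exp(q) - 5)^2*exp(q))*exp(q)/(6*exp(2*q) - 5*exp(q) + 2)^3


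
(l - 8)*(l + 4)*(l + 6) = l^3 + 2*l^2 - 56*l - 192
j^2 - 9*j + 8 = (j - 8)*(j - 1)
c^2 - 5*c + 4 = (c - 4)*(c - 1)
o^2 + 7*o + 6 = (o + 1)*(o + 6)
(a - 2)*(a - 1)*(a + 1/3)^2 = a^4 - 7*a^3/3 + a^2/9 + a + 2/9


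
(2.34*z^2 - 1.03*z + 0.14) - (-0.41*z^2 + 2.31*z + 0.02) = 2.75*z^2 - 3.34*z + 0.12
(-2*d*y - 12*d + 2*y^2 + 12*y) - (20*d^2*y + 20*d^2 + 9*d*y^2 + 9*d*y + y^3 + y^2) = -20*d^2*y - 20*d^2 - 9*d*y^2 - 11*d*y - 12*d - y^3 + y^2 + 12*y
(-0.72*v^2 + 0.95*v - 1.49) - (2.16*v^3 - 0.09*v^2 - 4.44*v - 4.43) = -2.16*v^3 - 0.63*v^2 + 5.39*v + 2.94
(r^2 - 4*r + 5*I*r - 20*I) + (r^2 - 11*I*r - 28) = 2*r^2 - 4*r - 6*I*r - 28 - 20*I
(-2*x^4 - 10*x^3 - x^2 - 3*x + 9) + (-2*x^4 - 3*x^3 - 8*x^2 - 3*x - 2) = -4*x^4 - 13*x^3 - 9*x^2 - 6*x + 7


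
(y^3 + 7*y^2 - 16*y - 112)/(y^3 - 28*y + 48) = (y^2 + 11*y + 28)/(y^2 + 4*y - 12)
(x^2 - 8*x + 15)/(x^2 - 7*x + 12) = (x - 5)/(x - 4)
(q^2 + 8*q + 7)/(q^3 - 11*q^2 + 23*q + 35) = (q + 7)/(q^2 - 12*q + 35)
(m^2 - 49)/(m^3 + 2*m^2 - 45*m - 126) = (m + 7)/(m^2 + 9*m + 18)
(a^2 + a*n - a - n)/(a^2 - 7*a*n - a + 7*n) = (a + n)/(a - 7*n)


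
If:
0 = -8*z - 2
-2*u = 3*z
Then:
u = 3/8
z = -1/4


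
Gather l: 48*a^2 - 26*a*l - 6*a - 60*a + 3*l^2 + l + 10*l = 48*a^2 - 66*a + 3*l^2 + l*(11 - 26*a)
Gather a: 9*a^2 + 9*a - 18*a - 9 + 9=9*a^2 - 9*a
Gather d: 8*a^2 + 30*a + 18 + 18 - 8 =8*a^2 + 30*a + 28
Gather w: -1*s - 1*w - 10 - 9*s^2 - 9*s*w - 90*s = -9*s^2 - 91*s + w*(-9*s - 1) - 10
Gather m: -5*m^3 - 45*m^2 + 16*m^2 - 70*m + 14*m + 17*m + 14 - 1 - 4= -5*m^3 - 29*m^2 - 39*m + 9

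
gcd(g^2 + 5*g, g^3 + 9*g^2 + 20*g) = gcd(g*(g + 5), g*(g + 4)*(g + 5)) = g^2 + 5*g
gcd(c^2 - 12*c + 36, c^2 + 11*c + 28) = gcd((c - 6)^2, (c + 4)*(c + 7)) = 1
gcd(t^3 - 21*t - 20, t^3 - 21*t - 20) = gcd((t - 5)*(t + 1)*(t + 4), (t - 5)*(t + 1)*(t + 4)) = t^3 - 21*t - 20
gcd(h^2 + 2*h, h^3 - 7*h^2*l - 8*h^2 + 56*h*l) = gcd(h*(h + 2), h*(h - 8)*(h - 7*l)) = h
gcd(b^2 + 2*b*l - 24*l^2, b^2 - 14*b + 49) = 1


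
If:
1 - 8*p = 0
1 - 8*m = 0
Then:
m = 1/8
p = 1/8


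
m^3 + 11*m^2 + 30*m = m*(m + 5)*(m + 6)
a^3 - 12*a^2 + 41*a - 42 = (a - 7)*(a - 3)*(a - 2)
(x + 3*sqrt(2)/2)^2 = x^2 + 3*sqrt(2)*x + 9/2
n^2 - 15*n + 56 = (n - 8)*(n - 7)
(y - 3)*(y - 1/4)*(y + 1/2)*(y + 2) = y^4 - 3*y^3/4 - 51*y^2/8 - 11*y/8 + 3/4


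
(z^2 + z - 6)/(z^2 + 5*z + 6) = (z - 2)/(z + 2)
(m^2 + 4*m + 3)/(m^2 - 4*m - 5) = (m + 3)/(m - 5)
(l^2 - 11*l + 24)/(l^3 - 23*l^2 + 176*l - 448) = (l - 3)/(l^2 - 15*l + 56)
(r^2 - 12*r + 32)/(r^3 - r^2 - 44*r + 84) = (r^2 - 12*r + 32)/(r^3 - r^2 - 44*r + 84)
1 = 1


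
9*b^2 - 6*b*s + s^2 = (-3*b + s)^2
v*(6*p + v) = 6*p*v + v^2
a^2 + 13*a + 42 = (a + 6)*(a + 7)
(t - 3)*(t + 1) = t^2 - 2*t - 3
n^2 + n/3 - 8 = (n - 8/3)*(n + 3)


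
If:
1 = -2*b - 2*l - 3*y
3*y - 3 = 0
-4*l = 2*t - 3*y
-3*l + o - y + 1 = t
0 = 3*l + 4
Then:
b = -2/3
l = -4/3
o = 1/6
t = 25/6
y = 1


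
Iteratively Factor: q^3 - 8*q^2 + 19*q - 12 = (q - 1)*(q^2 - 7*q + 12) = (q - 3)*(q - 1)*(q - 4)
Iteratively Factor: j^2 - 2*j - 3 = (j + 1)*(j - 3)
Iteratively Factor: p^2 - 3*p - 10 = (p - 5)*(p + 2)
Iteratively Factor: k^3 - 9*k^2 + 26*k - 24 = (k - 4)*(k^2 - 5*k + 6) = (k - 4)*(k - 2)*(k - 3)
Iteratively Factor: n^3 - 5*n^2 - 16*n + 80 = (n + 4)*(n^2 - 9*n + 20) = (n - 4)*(n + 4)*(n - 5)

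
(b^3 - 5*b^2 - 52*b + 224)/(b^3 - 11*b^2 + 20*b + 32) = (b + 7)/(b + 1)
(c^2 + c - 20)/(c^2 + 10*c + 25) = (c - 4)/(c + 5)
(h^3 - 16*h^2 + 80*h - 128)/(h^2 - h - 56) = (h^2 - 8*h + 16)/(h + 7)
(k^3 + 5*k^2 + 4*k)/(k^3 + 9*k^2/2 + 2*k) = 2*(k + 1)/(2*k + 1)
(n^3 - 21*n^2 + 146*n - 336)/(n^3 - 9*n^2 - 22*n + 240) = (n - 7)/(n + 5)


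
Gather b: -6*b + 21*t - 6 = -6*b + 21*t - 6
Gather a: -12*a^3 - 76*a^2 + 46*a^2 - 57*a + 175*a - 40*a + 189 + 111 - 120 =-12*a^3 - 30*a^2 + 78*a + 180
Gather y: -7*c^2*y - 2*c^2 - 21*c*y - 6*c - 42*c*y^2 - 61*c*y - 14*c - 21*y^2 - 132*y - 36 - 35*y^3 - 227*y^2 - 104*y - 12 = -2*c^2 - 20*c - 35*y^3 + y^2*(-42*c - 248) + y*(-7*c^2 - 82*c - 236) - 48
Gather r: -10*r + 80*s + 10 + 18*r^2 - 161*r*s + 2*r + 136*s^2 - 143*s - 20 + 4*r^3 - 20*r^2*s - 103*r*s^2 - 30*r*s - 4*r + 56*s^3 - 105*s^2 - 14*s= 4*r^3 + r^2*(18 - 20*s) + r*(-103*s^2 - 191*s - 12) + 56*s^3 + 31*s^2 - 77*s - 10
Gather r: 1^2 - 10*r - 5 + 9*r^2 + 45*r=9*r^2 + 35*r - 4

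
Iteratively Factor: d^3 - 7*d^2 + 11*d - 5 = (d - 1)*(d^2 - 6*d + 5) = (d - 1)^2*(d - 5)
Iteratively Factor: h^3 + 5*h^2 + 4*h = (h + 4)*(h^2 + h) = h*(h + 4)*(h + 1)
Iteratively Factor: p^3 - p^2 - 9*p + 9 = (p - 3)*(p^2 + 2*p - 3) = (p - 3)*(p - 1)*(p + 3)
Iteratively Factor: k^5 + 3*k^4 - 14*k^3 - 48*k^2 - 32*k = (k + 4)*(k^4 - k^3 - 10*k^2 - 8*k) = (k + 2)*(k + 4)*(k^3 - 3*k^2 - 4*k) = k*(k + 2)*(k + 4)*(k^2 - 3*k - 4) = k*(k - 4)*(k + 2)*(k + 4)*(k + 1)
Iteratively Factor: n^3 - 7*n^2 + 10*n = (n - 5)*(n^2 - 2*n) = (n - 5)*(n - 2)*(n)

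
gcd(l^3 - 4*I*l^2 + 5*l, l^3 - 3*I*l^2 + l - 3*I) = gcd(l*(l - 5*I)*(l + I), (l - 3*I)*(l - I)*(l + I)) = l + I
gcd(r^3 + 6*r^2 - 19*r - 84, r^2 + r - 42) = r + 7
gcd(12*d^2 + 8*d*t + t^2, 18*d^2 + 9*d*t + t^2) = 6*d + t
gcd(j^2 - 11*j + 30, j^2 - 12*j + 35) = j - 5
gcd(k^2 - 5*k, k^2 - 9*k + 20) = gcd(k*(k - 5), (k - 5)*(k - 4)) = k - 5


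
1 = 1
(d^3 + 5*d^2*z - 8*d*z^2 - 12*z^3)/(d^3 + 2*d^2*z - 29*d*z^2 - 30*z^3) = (-d + 2*z)/(-d + 5*z)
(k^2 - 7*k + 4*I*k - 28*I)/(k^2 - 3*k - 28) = (k + 4*I)/(k + 4)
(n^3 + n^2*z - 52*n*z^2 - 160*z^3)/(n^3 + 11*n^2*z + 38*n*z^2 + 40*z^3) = (n - 8*z)/(n + 2*z)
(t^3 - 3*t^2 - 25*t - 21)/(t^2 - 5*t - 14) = (t^2 + 4*t + 3)/(t + 2)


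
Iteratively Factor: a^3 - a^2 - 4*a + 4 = (a + 2)*(a^2 - 3*a + 2) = (a - 1)*(a + 2)*(a - 2)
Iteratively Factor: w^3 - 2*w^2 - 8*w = (w + 2)*(w^2 - 4*w) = (w - 4)*(w + 2)*(w)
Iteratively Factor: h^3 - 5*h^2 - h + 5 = (h - 5)*(h^2 - 1) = (h - 5)*(h + 1)*(h - 1)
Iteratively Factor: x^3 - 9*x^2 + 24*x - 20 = (x - 5)*(x^2 - 4*x + 4) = (x - 5)*(x - 2)*(x - 2)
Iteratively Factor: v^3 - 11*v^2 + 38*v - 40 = (v - 2)*(v^2 - 9*v + 20) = (v - 4)*(v - 2)*(v - 5)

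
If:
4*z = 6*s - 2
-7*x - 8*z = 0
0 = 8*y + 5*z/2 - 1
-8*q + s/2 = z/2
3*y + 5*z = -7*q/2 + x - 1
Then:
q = 737/27592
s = 501/3449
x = 1112/3449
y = 11763/55184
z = -973/3449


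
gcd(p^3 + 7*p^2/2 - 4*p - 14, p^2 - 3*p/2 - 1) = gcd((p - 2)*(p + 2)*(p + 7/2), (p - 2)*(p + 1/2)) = p - 2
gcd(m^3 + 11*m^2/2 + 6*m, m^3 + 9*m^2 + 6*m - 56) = m + 4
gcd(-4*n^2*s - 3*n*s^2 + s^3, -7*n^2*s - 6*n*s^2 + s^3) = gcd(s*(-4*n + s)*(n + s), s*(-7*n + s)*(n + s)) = n*s + s^2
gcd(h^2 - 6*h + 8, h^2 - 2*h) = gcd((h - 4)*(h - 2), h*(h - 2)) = h - 2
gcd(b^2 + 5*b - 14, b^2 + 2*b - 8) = b - 2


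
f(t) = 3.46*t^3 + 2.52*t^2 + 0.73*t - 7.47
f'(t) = 10.38*t^2 + 5.04*t + 0.73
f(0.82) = -3.27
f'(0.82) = 11.84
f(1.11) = 1.18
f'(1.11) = 19.11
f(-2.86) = -69.89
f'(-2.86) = 71.22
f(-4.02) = -194.46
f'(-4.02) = 148.21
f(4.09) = 274.40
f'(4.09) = 194.98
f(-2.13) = -31.03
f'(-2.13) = 37.09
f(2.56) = 68.96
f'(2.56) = 81.66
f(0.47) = -6.21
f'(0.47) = 5.39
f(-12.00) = -5632.23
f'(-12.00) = 1434.97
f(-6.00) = -668.49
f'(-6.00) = 344.17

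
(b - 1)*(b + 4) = b^2 + 3*b - 4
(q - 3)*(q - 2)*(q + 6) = q^3 + q^2 - 24*q + 36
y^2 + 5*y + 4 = (y + 1)*(y + 4)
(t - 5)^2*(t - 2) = t^3 - 12*t^2 + 45*t - 50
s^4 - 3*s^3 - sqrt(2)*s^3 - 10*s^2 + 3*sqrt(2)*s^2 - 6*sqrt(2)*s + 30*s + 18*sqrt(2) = (s - 3)*(s - 3*sqrt(2))*(s + sqrt(2))^2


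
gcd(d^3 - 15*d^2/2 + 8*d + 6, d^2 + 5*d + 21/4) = 1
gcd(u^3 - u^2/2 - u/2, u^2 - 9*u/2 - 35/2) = 1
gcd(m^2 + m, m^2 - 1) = m + 1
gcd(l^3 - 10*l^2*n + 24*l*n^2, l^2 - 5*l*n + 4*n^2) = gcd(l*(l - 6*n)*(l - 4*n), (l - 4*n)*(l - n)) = l - 4*n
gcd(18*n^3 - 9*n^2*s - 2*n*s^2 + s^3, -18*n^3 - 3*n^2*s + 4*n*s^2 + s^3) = -6*n^2 + n*s + s^2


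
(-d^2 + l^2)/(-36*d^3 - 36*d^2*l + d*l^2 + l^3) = (d - l)/(36*d^2 - l^2)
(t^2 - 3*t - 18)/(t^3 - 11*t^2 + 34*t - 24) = (t + 3)/(t^2 - 5*t + 4)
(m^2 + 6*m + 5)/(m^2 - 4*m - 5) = (m + 5)/(m - 5)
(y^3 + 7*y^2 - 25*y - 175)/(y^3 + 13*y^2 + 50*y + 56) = (y^2 - 25)/(y^2 + 6*y + 8)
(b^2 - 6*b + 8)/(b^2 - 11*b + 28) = (b - 2)/(b - 7)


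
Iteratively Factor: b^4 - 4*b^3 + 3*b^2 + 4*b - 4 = (b - 2)*(b^3 - 2*b^2 - b + 2) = (b - 2)*(b + 1)*(b^2 - 3*b + 2) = (b - 2)^2*(b + 1)*(b - 1)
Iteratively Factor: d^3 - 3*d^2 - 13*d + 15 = (d - 1)*(d^2 - 2*d - 15) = (d - 5)*(d - 1)*(d + 3)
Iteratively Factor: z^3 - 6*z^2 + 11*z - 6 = (z - 2)*(z^2 - 4*z + 3) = (z - 2)*(z - 1)*(z - 3)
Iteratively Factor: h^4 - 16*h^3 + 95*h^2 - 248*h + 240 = (h - 4)*(h^3 - 12*h^2 + 47*h - 60) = (h - 5)*(h - 4)*(h^2 - 7*h + 12) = (h - 5)*(h - 4)^2*(h - 3)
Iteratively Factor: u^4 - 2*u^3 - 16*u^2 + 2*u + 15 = (u + 3)*(u^3 - 5*u^2 - u + 5) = (u - 5)*(u + 3)*(u^2 - 1) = (u - 5)*(u - 1)*(u + 3)*(u + 1)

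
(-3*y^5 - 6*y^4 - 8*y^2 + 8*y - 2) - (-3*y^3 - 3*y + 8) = -3*y^5 - 6*y^4 + 3*y^3 - 8*y^2 + 11*y - 10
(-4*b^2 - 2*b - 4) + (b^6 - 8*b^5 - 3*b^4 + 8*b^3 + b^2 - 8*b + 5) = b^6 - 8*b^5 - 3*b^4 + 8*b^3 - 3*b^2 - 10*b + 1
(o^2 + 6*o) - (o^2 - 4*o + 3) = 10*o - 3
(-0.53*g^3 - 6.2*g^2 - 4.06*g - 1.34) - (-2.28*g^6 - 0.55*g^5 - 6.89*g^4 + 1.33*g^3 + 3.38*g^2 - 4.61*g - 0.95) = 2.28*g^6 + 0.55*g^5 + 6.89*g^4 - 1.86*g^3 - 9.58*g^2 + 0.550000000000001*g - 0.39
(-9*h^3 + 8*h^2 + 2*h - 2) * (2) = -18*h^3 + 16*h^2 + 4*h - 4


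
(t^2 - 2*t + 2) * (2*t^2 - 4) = 2*t^4 - 4*t^3 + 8*t - 8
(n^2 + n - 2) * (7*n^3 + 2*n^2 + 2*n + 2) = 7*n^5 + 9*n^4 - 10*n^3 - 2*n - 4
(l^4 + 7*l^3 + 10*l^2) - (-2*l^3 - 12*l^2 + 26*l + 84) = l^4 + 9*l^3 + 22*l^2 - 26*l - 84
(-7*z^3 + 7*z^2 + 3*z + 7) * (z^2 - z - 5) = -7*z^5 + 14*z^4 + 31*z^3 - 31*z^2 - 22*z - 35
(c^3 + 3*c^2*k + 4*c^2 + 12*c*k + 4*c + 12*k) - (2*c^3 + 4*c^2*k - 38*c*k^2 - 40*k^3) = -c^3 - c^2*k + 4*c^2 + 38*c*k^2 + 12*c*k + 4*c + 40*k^3 + 12*k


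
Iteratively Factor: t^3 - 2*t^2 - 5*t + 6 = (t - 3)*(t^2 + t - 2) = (t - 3)*(t - 1)*(t + 2)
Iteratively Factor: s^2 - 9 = (s + 3)*(s - 3)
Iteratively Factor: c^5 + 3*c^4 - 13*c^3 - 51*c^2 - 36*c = (c + 3)*(c^4 - 13*c^2 - 12*c) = (c - 4)*(c + 3)*(c^3 + 4*c^2 + 3*c) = c*(c - 4)*(c + 3)*(c^2 + 4*c + 3) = c*(c - 4)*(c + 1)*(c + 3)*(c + 3)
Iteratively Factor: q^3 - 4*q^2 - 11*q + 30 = (q - 2)*(q^2 - 2*q - 15) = (q - 5)*(q - 2)*(q + 3)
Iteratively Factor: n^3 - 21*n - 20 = (n + 4)*(n^2 - 4*n - 5) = (n + 1)*(n + 4)*(n - 5)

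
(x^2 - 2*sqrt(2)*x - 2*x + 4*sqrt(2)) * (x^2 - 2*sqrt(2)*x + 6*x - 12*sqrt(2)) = x^4 - 4*sqrt(2)*x^3 + 4*x^3 - 16*sqrt(2)*x^2 - 4*x^2 + 32*x + 48*sqrt(2)*x - 96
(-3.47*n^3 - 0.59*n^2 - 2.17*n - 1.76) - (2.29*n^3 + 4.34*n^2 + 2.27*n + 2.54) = -5.76*n^3 - 4.93*n^2 - 4.44*n - 4.3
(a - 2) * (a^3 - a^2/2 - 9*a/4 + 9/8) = a^4 - 5*a^3/2 - 5*a^2/4 + 45*a/8 - 9/4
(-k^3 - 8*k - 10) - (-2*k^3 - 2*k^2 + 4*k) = k^3 + 2*k^2 - 12*k - 10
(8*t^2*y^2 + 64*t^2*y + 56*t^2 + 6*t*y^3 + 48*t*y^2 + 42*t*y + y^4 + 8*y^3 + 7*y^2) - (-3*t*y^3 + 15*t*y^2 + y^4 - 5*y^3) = 8*t^2*y^2 + 64*t^2*y + 56*t^2 + 9*t*y^3 + 33*t*y^2 + 42*t*y + 13*y^3 + 7*y^2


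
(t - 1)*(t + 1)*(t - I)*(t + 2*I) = t^4 + I*t^3 + t^2 - I*t - 2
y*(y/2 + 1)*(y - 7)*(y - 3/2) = y^4/2 - 13*y^3/4 - 13*y^2/4 + 21*y/2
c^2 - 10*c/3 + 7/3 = (c - 7/3)*(c - 1)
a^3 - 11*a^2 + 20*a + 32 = (a - 8)*(a - 4)*(a + 1)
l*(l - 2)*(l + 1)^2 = l^4 - 3*l^2 - 2*l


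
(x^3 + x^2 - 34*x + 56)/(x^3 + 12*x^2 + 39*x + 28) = (x^2 - 6*x + 8)/(x^2 + 5*x + 4)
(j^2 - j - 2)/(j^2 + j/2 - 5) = 2*(j + 1)/(2*j + 5)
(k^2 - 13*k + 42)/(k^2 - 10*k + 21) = (k - 6)/(k - 3)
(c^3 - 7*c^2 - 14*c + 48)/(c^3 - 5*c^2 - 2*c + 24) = (c^3 - 7*c^2 - 14*c + 48)/(c^3 - 5*c^2 - 2*c + 24)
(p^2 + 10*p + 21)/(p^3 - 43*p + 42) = (p + 3)/(p^2 - 7*p + 6)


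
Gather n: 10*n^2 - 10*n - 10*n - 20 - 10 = 10*n^2 - 20*n - 30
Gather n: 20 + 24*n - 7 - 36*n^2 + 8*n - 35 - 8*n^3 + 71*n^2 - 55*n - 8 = -8*n^3 + 35*n^2 - 23*n - 30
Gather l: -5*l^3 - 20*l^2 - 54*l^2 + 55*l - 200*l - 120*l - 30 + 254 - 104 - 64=-5*l^3 - 74*l^2 - 265*l + 56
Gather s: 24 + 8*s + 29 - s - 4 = 7*s + 49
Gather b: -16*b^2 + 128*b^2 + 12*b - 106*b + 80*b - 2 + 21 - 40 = 112*b^2 - 14*b - 21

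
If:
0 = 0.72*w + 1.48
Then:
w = -2.06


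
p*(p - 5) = p^2 - 5*p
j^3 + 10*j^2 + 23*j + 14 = (j + 1)*(j + 2)*(j + 7)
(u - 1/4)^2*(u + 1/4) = u^3 - u^2/4 - u/16 + 1/64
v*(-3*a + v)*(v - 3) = -3*a*v^2 + 9*a*v + v^3 - 3*v^2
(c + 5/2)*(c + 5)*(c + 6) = c^3 + 27*c^2/2 + 115*c/2 + 75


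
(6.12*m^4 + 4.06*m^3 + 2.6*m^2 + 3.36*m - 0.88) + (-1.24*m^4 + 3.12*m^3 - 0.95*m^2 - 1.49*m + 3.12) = 4.88*m^4 + 7.18*m^3 + 1.65*m^2 + 1.87*m + 2.24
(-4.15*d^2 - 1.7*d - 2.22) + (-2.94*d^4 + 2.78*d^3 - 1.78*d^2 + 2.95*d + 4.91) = -2.94*d^4 + 2.78*d^3 - 5.93*d^2 + 1.25*d + 2.69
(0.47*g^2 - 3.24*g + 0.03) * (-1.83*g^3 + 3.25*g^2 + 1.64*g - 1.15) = -0.8601*g^5 + 7.4567*g^4 - 9.8141*g^3 - 5.7566*g^2 + 3.7752*g - 0.0345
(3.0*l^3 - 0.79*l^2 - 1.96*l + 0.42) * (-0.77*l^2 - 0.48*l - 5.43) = -2.31*l^5 - 0.8317*l^4 - 14.4016*l^3 + 4.9071*l^2 + 10.4412*l - 2.2806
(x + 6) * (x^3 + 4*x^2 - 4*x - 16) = x^4 + 10*x^3 + 20*x^2 - 40*x - 96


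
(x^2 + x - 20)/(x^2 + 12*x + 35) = (x - 4)/(x + 7)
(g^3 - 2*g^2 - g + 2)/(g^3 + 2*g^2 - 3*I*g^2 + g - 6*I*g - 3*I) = (g^2 - 3*g + 2)/(g^2 + g*(1 - 3*I) - 3*I)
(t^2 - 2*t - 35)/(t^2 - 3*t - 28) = (t + 5)/(t + 4)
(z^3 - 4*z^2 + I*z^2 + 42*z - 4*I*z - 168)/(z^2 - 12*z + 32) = (z^2 + I*z + 42)/(z - 8)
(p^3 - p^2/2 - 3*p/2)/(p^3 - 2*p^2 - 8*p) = (-2*p^2 + p + 3)/(2*(-p^2 + 2*p + 8))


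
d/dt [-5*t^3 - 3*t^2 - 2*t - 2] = -15*t^2 - 6*t - 2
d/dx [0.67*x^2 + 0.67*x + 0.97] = 1.34*x + 0.67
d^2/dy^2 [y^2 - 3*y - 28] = 2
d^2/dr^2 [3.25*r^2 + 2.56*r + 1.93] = 6.50000000000000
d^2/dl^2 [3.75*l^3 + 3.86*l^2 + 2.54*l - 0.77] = 22.5*l + 7.72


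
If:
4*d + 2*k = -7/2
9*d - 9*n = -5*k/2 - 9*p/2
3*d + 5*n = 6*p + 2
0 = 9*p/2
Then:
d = 319/376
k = -162/47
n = -41/376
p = 0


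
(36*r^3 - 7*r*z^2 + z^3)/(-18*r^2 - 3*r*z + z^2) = (-6*r^2 - r*z + z^2)/(3*r + z)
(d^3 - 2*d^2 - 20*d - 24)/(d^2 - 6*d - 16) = (d^2 - 4*d - 12)/(d - 8)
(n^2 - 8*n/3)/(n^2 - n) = (n - 8/3)/(n - 1)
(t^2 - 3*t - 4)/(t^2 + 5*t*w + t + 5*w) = (t - 4)/(t + 5*w)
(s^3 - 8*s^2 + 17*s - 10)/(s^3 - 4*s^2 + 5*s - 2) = (s - 5)/(s - 1)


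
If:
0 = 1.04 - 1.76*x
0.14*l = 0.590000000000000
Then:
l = 4.21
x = 0.59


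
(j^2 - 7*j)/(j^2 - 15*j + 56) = j/(j - 8)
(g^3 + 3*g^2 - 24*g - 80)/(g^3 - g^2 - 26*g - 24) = (g^2 - g - 20)/(g^2 - 5*g - 6)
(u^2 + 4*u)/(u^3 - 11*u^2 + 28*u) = (u + 4)/(u^2 - 11*u + 28)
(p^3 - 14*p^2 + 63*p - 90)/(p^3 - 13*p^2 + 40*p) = (p^2 - 9*p + 18)/(p*(p - 8))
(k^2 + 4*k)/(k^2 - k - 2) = k*(k + 4)/(k^2 - k - 2)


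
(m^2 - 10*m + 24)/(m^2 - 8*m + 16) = (m - 6)/(m - 4)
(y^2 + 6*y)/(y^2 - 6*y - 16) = y*(y + 6)/(y^2 - 6*y - 16)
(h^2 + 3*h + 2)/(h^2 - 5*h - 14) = (h + 1)/(h - 7)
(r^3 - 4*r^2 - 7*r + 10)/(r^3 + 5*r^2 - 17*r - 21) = (r^3 - 4*r^2 - 7*r + 10)/(r^3 + 5*r^2 - 17*r - 21)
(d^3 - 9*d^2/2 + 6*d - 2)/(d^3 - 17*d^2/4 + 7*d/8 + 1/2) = 4*(d^2 - 4*d + 4)/(4*d^2 - 15*d - 4)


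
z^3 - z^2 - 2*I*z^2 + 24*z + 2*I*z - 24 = (z - 1)*(z - 6*I)*(z + 4*I)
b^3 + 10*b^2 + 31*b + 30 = (b + 2)*(b + 3)*(b + 5)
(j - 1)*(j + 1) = j^2 - 1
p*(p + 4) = p^2 + 4*p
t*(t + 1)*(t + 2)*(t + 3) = t^4 + 6*t^3 + 11*t^2 + 6*t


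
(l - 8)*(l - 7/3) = l^2 - 31*l/3 + 56/3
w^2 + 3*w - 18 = (w - 3)*(w + 6)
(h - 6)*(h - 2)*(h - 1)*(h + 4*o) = h^4 + 4*h^3*o - 9*h^3 - 36*h^2*o + 20*h^2 + 80*h*o - 12*h - 48*o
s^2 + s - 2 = (s - 1)*(s + 2)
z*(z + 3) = z^2 + 3*z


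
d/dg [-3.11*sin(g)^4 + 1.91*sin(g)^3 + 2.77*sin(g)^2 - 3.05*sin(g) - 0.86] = (-12.44*sin(g)^3 + 5.73*sin(g)^2 + 5.54*sin(g) - 3.05)*cos(g)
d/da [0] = 0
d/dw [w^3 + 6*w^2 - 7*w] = 3*w^2 + 12*w - 7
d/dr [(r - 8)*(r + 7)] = 2*r - 1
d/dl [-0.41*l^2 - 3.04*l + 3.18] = -0.82*l - 3.04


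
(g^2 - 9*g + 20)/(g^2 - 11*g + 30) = (g - 4)/(g - 6)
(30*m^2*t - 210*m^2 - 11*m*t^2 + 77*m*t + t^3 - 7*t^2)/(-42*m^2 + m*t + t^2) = (-5*m*t + 35*m + t^2 - 7*t)/(7*m + t)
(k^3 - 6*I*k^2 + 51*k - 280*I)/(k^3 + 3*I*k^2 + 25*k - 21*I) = (k^2 - 13*I*k - 40)/(k^2 - 4*I*k - 3)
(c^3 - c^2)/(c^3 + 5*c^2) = (c - 1)/(c + 5)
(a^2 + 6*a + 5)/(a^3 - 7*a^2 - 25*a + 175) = (a + 1)/(a^2 - 12*a + 35)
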